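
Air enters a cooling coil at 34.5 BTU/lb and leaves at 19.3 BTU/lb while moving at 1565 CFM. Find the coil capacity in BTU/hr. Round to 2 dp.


Q = 4.5 * 1565 * (34.5 - 19.3) = 107046.00 BTU/hr

107046.00 BTU/hr


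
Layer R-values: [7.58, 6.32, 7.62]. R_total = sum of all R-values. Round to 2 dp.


R_total = 7.58 + 6.32 + 7.62 = 21.52

21.52


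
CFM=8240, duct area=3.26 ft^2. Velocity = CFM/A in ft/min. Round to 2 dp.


V = 8240 / 3.26 = 2527.61 ft/min

2527.61 ft/min


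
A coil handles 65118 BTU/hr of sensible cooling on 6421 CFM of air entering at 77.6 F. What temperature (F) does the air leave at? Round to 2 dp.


dT = 65118/(1.08*6421) = 9.3902
T_leave = 77.6 - 9.3902 = 68.21 F

68.21 F


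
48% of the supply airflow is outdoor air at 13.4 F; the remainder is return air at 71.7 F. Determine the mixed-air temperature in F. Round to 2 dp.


T_mix = 0.48*13.4 + 0.52*71.7 = 43.72 F

43.72 F


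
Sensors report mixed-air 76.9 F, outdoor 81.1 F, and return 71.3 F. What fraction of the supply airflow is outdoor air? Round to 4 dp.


frac = (76.9 - 71.3) / (81.1 - 71.3) = 0.5714

0.5714


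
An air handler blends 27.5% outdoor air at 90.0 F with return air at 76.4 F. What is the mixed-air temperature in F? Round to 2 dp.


T_mix = 76.4 + (27.5/100)*(90.0-76.4) = 80.14 F

80.14 F


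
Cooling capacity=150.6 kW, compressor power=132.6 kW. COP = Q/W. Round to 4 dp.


COP = 150.6 / 132.6 = 1.1357

1.1357


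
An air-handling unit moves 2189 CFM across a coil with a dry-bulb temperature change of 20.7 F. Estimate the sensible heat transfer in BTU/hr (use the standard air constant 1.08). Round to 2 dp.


Q = 1.08 * 2189 * 20.7 = 48937.28 BTU/hr

48937.28 BTU/hr


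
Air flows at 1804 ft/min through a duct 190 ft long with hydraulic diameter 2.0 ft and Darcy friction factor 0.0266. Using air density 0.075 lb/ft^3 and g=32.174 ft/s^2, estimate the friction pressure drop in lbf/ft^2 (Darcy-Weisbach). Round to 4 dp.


v_fps = 1804/60 = 30.0667 ft/s
dp = 0.0266*(190/2.0)*0.075*30.0667^2/(2*32.174) = 2.6626 lbf/ft^2

2.6626 lbf/ft^2


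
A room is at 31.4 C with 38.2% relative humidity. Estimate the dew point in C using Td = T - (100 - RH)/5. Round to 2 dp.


Td = 31.4 - (100-38.2)/5 = 19.04 C

19.04 C


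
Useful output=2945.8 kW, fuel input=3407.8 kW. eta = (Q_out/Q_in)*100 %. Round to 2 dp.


eta = (2945.8/3407.8)*100 = 86.44 %

86.44 %


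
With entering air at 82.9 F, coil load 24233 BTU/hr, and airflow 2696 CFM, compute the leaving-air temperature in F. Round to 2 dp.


dT = 24233/(1.08*2696) = 8.3227
T_leave = 82.9 - 8.3227 = 74.58 F

74.58 F


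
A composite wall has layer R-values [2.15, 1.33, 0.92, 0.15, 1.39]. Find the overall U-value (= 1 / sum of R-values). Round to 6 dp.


R_total = 2.15 + 1.33 + 0.92 + 0.15 + 1.39 = 5.94
U = 1/5.94 = 0.168350

0.168350


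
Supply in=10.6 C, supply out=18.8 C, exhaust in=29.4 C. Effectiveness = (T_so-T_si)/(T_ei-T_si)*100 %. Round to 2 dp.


eff = (18.8-10.6)/(29.4-10.6)*100 = 43.62 %

43.62 %


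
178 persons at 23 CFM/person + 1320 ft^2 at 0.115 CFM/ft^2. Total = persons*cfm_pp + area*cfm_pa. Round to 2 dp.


Total = 178*23 + 1320*0.115 = 4245.80 CFM

4245.80 CFM


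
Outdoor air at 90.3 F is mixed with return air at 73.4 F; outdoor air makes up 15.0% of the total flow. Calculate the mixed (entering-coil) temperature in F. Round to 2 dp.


T_mix = 73.4 + (15.0/100)*(90.3-73.4) = 75.94 F

75.94 F


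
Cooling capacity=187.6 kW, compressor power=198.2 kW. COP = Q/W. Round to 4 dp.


COP = 187.6 / 198.2 = 0.9465

0.9465


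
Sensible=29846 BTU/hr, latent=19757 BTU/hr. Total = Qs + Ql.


Qt = 29846 + 19757 = 49603 BTU/hr

49603 BTU/hr


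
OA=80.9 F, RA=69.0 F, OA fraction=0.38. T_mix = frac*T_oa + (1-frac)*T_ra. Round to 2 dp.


T_mix = 0.38*80.9 + 0.62*69.0 = 73.52 F

73.52 F


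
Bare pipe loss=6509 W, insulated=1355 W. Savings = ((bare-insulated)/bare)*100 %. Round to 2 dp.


Savings = ((6509-1355)/6509)*100 = 79.18 %

79.18 %


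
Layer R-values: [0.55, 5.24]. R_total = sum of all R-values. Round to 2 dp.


R_total = 0.55 + 5.24 = 5.79

5.79


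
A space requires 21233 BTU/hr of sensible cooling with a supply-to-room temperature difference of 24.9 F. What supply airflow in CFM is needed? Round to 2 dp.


CFM = 21233 / (1.08 * 24.9) = 789.57

789.57 CFM


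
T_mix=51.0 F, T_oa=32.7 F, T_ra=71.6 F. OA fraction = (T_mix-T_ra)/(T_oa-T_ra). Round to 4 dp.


frac = (51.0 - 71.6) / (32.7 - 71.6) = 0.5296

0.5296


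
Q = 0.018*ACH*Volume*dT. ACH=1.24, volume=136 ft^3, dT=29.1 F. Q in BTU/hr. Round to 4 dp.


Q = 0.018 * 1.24 * 136 * 29.1 = 88.3336 BTU/hr

88.3336 BTU/hr


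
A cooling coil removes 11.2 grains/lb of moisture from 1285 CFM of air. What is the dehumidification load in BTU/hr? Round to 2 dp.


Q = 0.68 * 1285 * 11.2 = 9786.56 BTU/hr

9786.56 BTU/hr


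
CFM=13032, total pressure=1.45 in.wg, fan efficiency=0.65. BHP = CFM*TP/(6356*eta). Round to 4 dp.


BHP = 13032 * 1.45 / (6356 * 0.65) = 4.5738 hp

4.5738 hp


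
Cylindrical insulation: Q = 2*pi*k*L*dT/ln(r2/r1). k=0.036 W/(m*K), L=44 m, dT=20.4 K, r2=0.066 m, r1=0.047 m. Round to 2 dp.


Q = 2*pi*0.036*44*20.4/ln(0.066/0.047) = 598.02 W

598.02 W


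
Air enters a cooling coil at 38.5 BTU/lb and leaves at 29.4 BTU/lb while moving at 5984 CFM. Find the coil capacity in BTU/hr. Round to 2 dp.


Q = 4.5 * 5984 * (38.5 - 29.4) = 245044.80 BTU/hr

245044.80 BTU/hr


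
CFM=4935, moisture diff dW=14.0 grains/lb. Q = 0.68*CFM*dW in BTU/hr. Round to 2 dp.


Q = 0.68 * 4935 * 14.0 = 46981.20 BTU/hr

46981.20 BTU/hr


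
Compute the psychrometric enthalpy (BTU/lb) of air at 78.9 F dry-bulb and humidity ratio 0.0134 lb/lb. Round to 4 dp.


h = 0.24*78.9 + 0.0134*(1061+0.444*78.9) = 33.6228 BTU/lb

33.6228 BTU/lb


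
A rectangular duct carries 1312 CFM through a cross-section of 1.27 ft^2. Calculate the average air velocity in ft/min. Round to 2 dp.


V = 1312 / 1.27 = 1033.07 ft/min

1033.07 ft/min


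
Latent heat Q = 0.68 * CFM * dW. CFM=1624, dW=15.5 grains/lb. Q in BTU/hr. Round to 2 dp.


Q = 0.68 * 1624 * 15.5 = 17116.96 BTU/hr

17116.96 BTU/hr


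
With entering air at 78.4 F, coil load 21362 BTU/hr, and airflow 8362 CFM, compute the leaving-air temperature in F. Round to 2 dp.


dT = 21362/(1.08*8362) = 2.3654
T_leave = 78.4 - 2.3654 = 76.03 F

76.03 F


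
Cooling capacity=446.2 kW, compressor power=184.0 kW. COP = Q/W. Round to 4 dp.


COP = 446.2 / 184.0 = 2.4250

2.4250


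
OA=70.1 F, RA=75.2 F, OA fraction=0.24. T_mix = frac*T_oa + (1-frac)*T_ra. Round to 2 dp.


T_mix = 0.24*70.1 + 0.76*75.2 = 73.98 F

73.98 F


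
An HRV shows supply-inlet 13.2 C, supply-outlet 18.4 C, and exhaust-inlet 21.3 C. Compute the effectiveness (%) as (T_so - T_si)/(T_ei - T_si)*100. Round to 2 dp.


eff = (18.4-13.2)/(21.3-13.2)*100 = 64.20 %

64.20 %


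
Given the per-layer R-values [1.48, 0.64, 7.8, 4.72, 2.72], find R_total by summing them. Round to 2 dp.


R_total = 1.48 + 0.64 + 7.8 + 4.72 + 2.72 = 17.36

17.36


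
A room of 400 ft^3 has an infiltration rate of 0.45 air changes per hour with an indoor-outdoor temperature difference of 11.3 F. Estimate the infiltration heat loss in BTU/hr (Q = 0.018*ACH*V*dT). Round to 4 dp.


Q = 0.018 * 0.45 * 400 * 11.3 = 36.6120 BTU/hr

36.6120 BTU/hr


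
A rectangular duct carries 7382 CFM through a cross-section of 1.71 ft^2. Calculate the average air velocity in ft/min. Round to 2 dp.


V = 7382 / 1.71 = 4316.96 ft/min

4316.96 ft/min


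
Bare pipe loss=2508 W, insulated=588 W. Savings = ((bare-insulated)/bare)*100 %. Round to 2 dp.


Savings = ((2508-588)/2508)*100 = 76.56 %

76.56 %


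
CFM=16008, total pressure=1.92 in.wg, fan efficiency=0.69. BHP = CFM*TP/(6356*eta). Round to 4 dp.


BHP = 16008 * 1.92 / (6356 * 0.69) = 7.0082 hp

7.0082 hp


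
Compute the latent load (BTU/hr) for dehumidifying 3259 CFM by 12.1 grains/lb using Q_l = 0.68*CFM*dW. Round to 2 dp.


Q = 0.68 * 3259 * 12.1 = 26815.05 BTU/hr

26815.05 BTU/hr


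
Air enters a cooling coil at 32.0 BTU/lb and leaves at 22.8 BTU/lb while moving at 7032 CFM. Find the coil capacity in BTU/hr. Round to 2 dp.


Q = 4.5 * 7032 * (32.0 - 22.8) = 291124.80 BTU/hr

291124.80 BTU/hr


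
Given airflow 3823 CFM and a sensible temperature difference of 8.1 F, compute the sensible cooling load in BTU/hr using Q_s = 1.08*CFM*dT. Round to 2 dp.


Q = 1.08 * 3823 * 8.1 = 33443.60 BTU/hr

33443.60 BTU/hr


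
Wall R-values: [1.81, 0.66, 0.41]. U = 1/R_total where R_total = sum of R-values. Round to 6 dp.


R_total = 1.81 + 0.66 + 0.41 = 2.88
U = 1/2.88 = 0.347222

0.347222


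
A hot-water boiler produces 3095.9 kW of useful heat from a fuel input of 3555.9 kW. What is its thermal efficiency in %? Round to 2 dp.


eta = (3095.9/3555.9)*100 = 87.06 %

87.06 %


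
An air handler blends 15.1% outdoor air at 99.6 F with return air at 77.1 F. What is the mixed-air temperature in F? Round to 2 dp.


T_mix = 77.1 + (15.1/100)*(99.6-77.1) = 80.50 F

80.50 F


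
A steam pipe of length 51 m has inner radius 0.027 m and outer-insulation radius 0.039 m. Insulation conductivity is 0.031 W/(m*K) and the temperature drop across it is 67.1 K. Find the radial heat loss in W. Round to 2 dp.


Q = 2*pi*0.031*51*67.1/ln(0.039/0.027) = 1812.64 W

1812.64 W


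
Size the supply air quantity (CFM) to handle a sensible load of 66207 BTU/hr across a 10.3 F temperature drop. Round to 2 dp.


CFM = 66207 / (1.08 * 10.3) = 5951.73

5951.73 CFM


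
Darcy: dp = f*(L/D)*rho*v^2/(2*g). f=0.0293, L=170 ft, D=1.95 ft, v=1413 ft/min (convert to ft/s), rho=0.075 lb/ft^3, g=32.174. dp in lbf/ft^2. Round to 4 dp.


v_fps = 1413/60 = 23.55 ft/s
dp = 0.0293*(170/1.95)*0.075*23.55^2/(2*32.174) = 1.6512 lbf/ft^2

1.6512 lbf/ft^2


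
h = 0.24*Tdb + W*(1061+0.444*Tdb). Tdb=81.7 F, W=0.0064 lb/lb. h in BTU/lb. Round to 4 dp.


h = 0.24*81.7 + 0.0064*(1061+0.444*81.7) = 26.6306 BTU/lb

26.6306 BTU/lb


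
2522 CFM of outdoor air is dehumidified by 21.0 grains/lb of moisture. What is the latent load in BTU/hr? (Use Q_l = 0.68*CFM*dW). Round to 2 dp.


Q = 0.68 * 2522 * 21.0 = 36014.16 BTU/hr

36014.16 BTU/hr


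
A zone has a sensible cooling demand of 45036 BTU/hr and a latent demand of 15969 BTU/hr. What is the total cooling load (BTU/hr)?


Qt = 45036 + 15969 = 61005 BTU/hr

61005 BTU/hr


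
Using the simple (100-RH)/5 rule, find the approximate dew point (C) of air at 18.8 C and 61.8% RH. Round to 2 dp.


Td = 18.8 - (100-61.8)/5 = 11.16 C

11.16 C


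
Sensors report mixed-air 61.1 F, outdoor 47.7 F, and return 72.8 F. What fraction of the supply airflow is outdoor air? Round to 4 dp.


frac = (61.1 - 72.8) / (47.7 - 72.8) = 0.4661

0.4661


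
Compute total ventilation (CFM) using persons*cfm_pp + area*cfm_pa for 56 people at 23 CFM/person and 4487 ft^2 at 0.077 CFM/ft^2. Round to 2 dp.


Total = 56*23 + 4487*0.077 = 1633.50 CFM

1633.50 CFM


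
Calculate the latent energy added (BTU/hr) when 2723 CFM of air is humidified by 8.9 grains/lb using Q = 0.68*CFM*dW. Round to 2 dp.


Q = 0.68 * 2723 * 8.9 = 16479.60 BTU/hr

16479.60 BTU/hr


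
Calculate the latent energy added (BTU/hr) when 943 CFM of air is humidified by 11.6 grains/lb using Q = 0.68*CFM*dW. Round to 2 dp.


Q = 0.68 * 943 * 11.6 = 7438.38 BTU/hr

7438.38 BTU/hr


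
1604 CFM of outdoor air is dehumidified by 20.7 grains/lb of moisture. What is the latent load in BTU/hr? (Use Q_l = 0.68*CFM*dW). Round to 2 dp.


Q = 0.68 * 1604 * 20.7 = 22577.90 BTU/hr

22577.90 BTU/hr


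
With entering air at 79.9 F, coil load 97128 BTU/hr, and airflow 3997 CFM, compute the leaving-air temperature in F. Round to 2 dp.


dT = 97128/(1.08*3997) = 22.5002
T_leave = 79.9 - 22.5002 = 57.40 F

57.40 F


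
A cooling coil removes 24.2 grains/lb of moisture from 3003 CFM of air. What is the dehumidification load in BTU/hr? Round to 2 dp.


Q = 0.68 * 3003 * 24.2 = 49417.37 BTU/hr

49417.37 BTU/hr


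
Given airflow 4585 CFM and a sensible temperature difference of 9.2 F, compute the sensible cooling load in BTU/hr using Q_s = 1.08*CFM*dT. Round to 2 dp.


Q = 1.08 * 4585 * 9.2 = 45556.56 BTU/hr

45556.56 BTU/hr


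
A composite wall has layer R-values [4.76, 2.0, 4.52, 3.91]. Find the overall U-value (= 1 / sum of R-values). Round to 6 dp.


R_total = 4.76 + 2.0 + 4.52 + 3.91 = 15.19
U = 1/15.19 = 0.065833

0.065833


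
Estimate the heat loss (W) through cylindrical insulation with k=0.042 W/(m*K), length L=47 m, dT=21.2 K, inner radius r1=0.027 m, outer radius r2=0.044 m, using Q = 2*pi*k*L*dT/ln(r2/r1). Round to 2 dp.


Q = 2*pi*0.042*47*21.2/ln(0.044/0.027) = 538.43 W

538.43 W


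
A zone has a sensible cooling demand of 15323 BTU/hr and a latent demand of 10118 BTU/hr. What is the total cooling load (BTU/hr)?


Qt = 15323 + 10118 = 25441 BTU/hr

25441 BTU/hr


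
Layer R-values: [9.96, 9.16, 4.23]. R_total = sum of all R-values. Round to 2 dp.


R_total = 9.96 + 9.16 + 4.23 = 23.35

23.35


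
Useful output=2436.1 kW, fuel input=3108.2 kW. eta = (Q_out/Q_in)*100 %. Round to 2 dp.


eta = (2436.1/3108.2)*100 = 78.38 %

78.38 %


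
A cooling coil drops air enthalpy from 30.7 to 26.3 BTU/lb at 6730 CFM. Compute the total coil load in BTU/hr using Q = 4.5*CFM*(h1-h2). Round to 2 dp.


Q = 4.5 * 6730 * (30.7 - 26.3) = 133254.00 BTU/hr

133254.00 BTU/hr


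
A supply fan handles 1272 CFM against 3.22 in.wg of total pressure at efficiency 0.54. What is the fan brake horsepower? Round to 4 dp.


BHP = 1272 * 3.22 / (6356 * 0.54) = 1.1933 hp

1.1933 hp


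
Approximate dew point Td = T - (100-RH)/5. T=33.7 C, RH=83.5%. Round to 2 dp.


Td = 33.7 - (100-83.5)/5 = 30.40 C

30.40 C


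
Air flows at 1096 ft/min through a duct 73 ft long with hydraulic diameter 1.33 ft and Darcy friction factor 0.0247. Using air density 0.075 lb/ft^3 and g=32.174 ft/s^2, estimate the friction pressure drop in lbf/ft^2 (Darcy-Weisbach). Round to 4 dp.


v_fps = 1096/60 = 18.2667 ft/s
dp = 0.0247*(73/1.33)*0.075*18.2667^2/(2*32.174) = 0.5272 lbf/ft^2

0.5272 lbf/ft^2


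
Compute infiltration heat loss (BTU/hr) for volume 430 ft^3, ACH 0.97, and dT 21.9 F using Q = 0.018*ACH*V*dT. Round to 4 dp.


Q = 0.018 * 0.97 * 430 * 21.9 = 164.4208 BTU/hr

164.4208 BTU/hr


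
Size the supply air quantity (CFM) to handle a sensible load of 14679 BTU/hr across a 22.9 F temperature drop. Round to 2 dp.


CFM = 14679 / (1.08 * 22.9) = 593.52

593.52 CFM


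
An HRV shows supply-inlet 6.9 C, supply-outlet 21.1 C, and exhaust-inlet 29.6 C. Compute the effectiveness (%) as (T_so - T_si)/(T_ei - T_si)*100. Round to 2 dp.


eff = (21.1-6.9)/(29.6-6.9)*100 = 62.56 %

62.56 %


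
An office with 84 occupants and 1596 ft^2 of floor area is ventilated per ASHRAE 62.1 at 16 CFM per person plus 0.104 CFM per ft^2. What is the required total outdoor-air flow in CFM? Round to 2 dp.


Total = 84*16 + 1596*0.104 = 1509.98 CFM

1509.98 CFM


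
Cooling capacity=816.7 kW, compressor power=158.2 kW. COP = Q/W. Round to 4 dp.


COP = 816.7 / 158.2 = 5.1625

5.1625


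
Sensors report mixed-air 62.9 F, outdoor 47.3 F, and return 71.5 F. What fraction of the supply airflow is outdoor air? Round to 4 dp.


frac = (62.9 - 71.5) / (47.3 - 71.5) = 0.3554

0.3554


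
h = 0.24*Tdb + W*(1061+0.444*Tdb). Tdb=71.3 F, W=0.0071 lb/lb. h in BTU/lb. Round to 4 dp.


h = 0.24*71.3 + 0.0071*(1061+0.444*71.3) = 24.8699 BTU/lb

24.8699 BTU/lb


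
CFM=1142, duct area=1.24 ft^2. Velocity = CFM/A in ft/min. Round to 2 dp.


V = 1142 / 1.24 = 920.97 ft/min

920.97 ft/min


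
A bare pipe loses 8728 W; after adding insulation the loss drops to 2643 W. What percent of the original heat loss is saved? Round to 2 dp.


Savings = ((8728-2643)/8728)*100 = 69.72 %

69.72 %


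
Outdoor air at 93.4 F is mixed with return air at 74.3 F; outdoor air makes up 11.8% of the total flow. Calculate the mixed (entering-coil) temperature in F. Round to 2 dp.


T_mix = 74.3 + (11.8/100)*(93.4-74.3) = 76.55 F

76.55 F


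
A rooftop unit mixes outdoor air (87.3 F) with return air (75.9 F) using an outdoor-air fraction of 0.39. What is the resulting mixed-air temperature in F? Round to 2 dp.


T_mix = 0.39*87.3 + 0.61*75.9 = 80.35 F

80.35 F


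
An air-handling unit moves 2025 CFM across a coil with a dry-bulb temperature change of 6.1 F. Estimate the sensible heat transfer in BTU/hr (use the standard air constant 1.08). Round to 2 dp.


Q = 1.08 * 2025 * 6.1 = 13340.70 BTU/hr

13340.70 BTU/hr


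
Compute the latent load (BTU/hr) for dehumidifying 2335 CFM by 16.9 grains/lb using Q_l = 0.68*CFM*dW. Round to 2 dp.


Q = 0.68 * 2335 * 16.9 = 26833.82 BTU/hr

26833.82 BTU/hr


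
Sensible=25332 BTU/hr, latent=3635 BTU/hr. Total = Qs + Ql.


Qt = 25332 + 3635 = 28967 BTU/hr

28967 BTU/hr


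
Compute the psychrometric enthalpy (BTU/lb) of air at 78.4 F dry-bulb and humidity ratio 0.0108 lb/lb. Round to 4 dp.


h = 0.24*78.4 + 0.0108*(1061+0.444*78.4) = 30.6507 BTU/lb

30.6507 BTU/lb


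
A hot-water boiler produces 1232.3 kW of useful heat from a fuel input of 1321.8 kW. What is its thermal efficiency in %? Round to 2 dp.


eta = (1232.3/1321.8)*100 = 93.23 %

93.23 %


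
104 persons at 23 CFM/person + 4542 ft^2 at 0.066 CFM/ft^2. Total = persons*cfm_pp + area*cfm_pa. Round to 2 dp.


Total = 104*23 + 4542*0.066 = 2691.77 CFM

2691.77 CFM


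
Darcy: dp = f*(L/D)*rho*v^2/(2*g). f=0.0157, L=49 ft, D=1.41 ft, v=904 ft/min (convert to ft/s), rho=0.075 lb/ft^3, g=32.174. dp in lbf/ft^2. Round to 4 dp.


v_fps = 904/60 = 15.0667 ft/s
dp = 0.0157*(49/1.41)*0.075*15.0667^2/(2*32.174) = 0.1444 lbf/ft^2

0.1444 lbf/ft^2


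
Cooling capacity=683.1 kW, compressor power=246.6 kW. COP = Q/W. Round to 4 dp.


COP = 683.1 / 246.6 = 2.7701

2.7701


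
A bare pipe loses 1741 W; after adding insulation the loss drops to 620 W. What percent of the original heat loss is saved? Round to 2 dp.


Savings = ((1741-620)/1741)*100 = 64.39 %

64.39 %


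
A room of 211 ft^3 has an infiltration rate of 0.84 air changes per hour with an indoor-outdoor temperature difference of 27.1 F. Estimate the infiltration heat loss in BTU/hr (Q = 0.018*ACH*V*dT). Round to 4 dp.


Q = 0.018 * 0.84 * 211 * 27.1 = 86.4577 BTU/hr

86.4577 BTU/hr


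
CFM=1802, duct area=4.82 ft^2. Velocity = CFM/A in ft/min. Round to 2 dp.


V = 1802 / 4.82 = 373.86 ft/min

373.86 ft/min


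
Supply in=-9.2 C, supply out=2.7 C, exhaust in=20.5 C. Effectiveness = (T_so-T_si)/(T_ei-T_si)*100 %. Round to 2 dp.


eff = (2.7-(-9.2))/(20.5-(-9.2))*100 = 40.07 %

40.07 %


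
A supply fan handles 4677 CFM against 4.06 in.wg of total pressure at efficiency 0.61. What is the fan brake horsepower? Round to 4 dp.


BHP = 4677 * 4.06 / (6356 * 0.61) = 4.8976 hp

4.8976 hp


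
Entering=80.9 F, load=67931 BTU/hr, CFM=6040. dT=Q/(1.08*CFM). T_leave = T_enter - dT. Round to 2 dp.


dT = 67931/(1.08*6040) = 10.4138
T_leave = 80.9 - 10.4138 = 70.49 F

70.49 F


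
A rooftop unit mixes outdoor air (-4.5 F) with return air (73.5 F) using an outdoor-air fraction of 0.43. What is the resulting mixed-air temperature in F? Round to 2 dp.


T_mix = 0.43*(-4.5) + 0.57*73.5 = 39.96 F

39.96 F


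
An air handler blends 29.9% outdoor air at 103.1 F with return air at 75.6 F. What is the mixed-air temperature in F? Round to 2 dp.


T_mix = 75.6 + (29.9/100)*(103.1-75.6) = 83.82 F

83.82 F


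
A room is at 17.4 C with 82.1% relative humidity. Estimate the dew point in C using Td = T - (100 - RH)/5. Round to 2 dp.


Td = 17.4 - (100-82.1)/5 = 13.82 C

13.82 C


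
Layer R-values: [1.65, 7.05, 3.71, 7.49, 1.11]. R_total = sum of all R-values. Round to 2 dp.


R_total = 1.65 + 7.05 + 3.71 + 7.49 + 1.11 = 21.01

21.01


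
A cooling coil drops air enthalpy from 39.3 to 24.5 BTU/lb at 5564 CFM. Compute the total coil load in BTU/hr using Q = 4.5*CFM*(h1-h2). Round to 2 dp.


Q = 4.5 * 5564 * (39.3 - 24.5) = 370562.40 BTU/hr

370562.40 BTU/hr


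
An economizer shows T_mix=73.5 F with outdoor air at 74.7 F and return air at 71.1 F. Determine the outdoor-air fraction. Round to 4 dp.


frac = (73.5 - 71.1) / (74.7 - 71.1) = 0.6667

0.6667


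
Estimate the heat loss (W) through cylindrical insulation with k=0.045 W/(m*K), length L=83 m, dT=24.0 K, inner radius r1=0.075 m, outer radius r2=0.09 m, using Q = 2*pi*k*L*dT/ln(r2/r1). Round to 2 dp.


Q = 2*pi*0.045*83*24.0/ln(0.09/0.075) = 3089.18 W

3089.18 W


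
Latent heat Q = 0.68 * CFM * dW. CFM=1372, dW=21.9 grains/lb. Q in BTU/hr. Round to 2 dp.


Q = 0.68 * 1372 * 21.9 = 20431.82 BTU/hr

20431.82 BTU/hr


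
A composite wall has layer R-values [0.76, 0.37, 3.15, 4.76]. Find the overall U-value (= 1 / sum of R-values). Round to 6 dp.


R_total = 0.76 + 0.37 + 3.15 + 4.76 = 9.04
U = 1/9.04 = 0.110619

0.110619


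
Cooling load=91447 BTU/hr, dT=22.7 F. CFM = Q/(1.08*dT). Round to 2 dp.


CFM = 91447 / (1.08 * 22.7) = 3730.09

3730.09 CFM


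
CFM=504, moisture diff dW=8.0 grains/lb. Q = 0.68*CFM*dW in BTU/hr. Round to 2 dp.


Q = 0.68 * 504 * 8.0 = 2741.76 BTU/hr

2741.76 BTU/hr


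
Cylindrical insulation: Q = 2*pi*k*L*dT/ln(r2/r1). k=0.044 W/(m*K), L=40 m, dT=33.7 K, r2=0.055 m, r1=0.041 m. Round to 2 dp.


Q = 2*pi*0.044*40*33.7/ln(0.055/0.041) = 1268.61 W

1268.61 W


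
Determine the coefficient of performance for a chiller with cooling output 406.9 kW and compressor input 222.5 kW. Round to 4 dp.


COP = 406.9 / 222.5 = 1.8288

1.8288


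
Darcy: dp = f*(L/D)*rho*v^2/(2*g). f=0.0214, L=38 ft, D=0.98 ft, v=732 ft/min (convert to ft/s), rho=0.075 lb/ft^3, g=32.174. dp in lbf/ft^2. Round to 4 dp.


v_fps = 732/60 = 12.2 ft/s
dp = 0.0214*(38/0.98)*0.075*12.2^2/(2*32.174) = 0.1440 lbf/ft^2

0.1440 lbf/ft^2


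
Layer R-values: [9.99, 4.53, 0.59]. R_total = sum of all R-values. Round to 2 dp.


R_total = 9.99 + 4.53 + 0.59 = 15.11

15.11


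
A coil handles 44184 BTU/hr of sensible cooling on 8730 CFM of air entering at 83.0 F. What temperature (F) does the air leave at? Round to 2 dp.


dT = 44184/(1.08*8730) = 4.6863
T_leave = 83.0 - 4.6863 = 78.31 F

78.31 F


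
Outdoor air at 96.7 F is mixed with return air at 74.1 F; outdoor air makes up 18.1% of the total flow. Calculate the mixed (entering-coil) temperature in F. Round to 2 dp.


T_mix = 74.1 + (18.1/100)*(96.7-74.1) = 78.19 F

78.19 F


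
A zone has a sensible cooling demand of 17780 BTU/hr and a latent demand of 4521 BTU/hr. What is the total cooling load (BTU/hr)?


Qt = 17780 + 4521 = 22301 BTU/hr

22301 BTU/hr


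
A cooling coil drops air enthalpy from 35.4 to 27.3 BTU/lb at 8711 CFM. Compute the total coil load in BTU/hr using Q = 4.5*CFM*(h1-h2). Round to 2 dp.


Q = 4.5 * 8711 * (35.4 - 27.3) = 317515.95 BTU/hr

317515.95 BTU/hr


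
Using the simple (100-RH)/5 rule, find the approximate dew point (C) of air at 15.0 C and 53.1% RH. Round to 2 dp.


Td = 15.0 - (100-53.1)/5 = 5.62 C

5.62 C


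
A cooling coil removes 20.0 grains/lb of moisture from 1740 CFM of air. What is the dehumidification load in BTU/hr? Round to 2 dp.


Q = 0.68 * 1740 * 20.0 = 23664.00 BTU/hr

23664.00 BTU/hr


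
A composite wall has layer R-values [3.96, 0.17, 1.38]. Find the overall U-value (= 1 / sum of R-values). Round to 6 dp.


R_total = 3.96 + 0.17 + 1.38 = 5.51
U = 1/5.51 = 0.181488

0.181488


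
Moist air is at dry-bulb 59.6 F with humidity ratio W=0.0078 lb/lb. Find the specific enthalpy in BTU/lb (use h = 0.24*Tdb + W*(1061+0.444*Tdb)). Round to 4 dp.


h = 0.24*59.6 + 0.0078*(1061+0.444*59.6) = 22.7862 BTU/lb

22.7862 BTU/lb


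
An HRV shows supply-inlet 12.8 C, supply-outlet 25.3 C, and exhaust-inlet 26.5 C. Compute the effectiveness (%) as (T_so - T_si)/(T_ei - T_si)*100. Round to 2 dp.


eff = (25.3-12.8)/(26.5-12.8)*100 = 91.24 %

91.24 %


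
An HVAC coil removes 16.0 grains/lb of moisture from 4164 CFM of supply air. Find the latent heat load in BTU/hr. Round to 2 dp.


Q = 0.68 * 4164 * 16.0 = 45304.32 BTU/hr

45304.32 BTU/hr


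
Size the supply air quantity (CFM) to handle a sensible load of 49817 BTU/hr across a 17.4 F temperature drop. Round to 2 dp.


CFM = 49817 / (1.08 * 17.4) = 2650.97

2650.97 CFM


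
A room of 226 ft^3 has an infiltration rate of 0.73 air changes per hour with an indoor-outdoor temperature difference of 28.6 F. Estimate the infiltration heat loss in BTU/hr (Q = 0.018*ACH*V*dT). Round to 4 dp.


Q = 0.018 * 0.73 * 226 * 28.6 = 84.9317 BTU/hr

84.9317 BTU/hr


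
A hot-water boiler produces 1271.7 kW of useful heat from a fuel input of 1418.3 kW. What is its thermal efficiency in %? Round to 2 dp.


eta = (1271.7/1418.3)*100 = 89.66 %

89.66 %


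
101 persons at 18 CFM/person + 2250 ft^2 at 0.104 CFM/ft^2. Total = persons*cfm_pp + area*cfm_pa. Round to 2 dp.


Total = 101*18 + 2250*0.104 = 2052.00 CFM

2052.00 CFM


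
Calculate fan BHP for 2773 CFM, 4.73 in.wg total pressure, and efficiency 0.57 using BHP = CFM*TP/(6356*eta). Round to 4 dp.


BHP = 2773 * 4.73 / (6356 * 0.57) = 3.6204 hp

3.6204 hp


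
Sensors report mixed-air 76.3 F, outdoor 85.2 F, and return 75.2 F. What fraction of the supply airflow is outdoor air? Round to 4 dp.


frac = (76.3 - 75.2) / (85.2 - 75.2) = 0.1100

0.1100


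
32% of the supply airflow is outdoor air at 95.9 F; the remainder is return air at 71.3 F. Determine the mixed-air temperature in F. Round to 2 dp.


T_mix = 0.32*95.9 + 0.68*71.3 = 79.17 F

79.17 F


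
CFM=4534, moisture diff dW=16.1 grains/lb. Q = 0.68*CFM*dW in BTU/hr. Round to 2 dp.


Q = 0.68 * 4534 * 16.1 = 49638.23 BTU/hr

49638.23 BTU/hr


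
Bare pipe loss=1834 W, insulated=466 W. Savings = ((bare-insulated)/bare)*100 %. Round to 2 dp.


Savings = ((1834-466)/1834)*100 = 74.59 %

74.59 %


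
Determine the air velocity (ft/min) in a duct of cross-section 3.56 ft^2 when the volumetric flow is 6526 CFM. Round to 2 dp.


V = 6526 / 3.56 = 1833.15 ft/min

1833.15 ft/min


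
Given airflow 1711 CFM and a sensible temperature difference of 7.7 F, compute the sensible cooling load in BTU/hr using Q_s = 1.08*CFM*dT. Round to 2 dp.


Q = 1.08 * 1711 * 7.7 = 14228.68 BTU/hr

14228.68 BTU/hr


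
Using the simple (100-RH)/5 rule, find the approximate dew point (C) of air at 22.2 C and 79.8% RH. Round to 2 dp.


Td = 22.2 - (100-79.8)/5 = 18.16 C

18.16 C


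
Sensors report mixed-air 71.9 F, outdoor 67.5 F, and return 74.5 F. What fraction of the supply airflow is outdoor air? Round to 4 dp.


frac = (71.9 - 74.5) / (67.5 - 74.5) = 0.3714

0.3714


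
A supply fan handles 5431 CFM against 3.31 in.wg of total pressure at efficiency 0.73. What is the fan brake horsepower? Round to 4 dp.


BHP = 5431 * 3.31 / (6356 * 0.73) = 3.8744 hp

3.8744 hp


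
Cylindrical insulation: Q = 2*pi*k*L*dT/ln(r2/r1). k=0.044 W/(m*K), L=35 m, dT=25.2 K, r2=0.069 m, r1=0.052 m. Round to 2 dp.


Q = 2*pi*0.044*35*25.2/ln(0.069/0.052) = 862.04 W

862.04 W


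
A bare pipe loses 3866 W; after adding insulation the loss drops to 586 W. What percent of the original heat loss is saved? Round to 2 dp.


Savings = ((3866-586)/3866)*100 = 84.84 %

84.84 %


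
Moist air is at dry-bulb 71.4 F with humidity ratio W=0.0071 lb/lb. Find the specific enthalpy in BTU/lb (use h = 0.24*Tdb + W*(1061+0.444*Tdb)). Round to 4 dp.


h = 0.24*71.4 + 0.0071*(1061+0.444*71.4) = 24.8942 BTU/lb

24.8942 BTU/lb


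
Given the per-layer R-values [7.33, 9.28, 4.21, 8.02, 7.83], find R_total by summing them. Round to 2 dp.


R_total = 7.33 + 9.28 + 4.21 + 8.02 + 7.83 = 36.67

36.67


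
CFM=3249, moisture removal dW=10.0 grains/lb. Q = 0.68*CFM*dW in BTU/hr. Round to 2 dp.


Q = 0.68 * 3249 * 10.0 = 22093.20 BTU/hr

22093.20 BTU/hr


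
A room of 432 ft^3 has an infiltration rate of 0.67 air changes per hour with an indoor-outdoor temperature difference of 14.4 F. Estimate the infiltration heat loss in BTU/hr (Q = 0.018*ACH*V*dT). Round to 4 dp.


Q = 0.018 * 0.67 * 432 * 14.4 = 75.0228 BTU/hr

75.0228 BTU/hr


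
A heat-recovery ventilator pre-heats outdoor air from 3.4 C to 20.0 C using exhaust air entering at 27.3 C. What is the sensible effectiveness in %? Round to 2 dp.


eff = (20.0-3.4)/(27.3-3.4)*100 = 69.46 %

69.46 %


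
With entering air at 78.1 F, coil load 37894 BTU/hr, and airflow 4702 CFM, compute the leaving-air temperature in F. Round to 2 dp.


dT = 37894/(1.08*4702) = 7.4622
T_leave = 78.1 - 7.4622 = 70.64 F

70.64 F


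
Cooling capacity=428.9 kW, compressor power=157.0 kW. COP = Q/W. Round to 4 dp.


COP = 428.9 / 157.0 = 2.7318

2.7318


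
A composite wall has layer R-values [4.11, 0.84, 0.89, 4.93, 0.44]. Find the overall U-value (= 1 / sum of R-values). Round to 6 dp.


R_total = 4.11 + 0.84 + 0.89 + 4.93 + 0.44 = 11.21
U = 1/11.21 = 0.089206

0.089206


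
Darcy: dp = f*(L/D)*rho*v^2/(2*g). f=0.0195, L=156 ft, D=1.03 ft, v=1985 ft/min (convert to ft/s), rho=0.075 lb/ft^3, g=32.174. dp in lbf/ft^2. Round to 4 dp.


v_fps = 1985/60 = 33.0833 ft/s
dp = 0.0195*(156/1.03)*0.075*33.0833^2/(2*32.174) = 3.7676 lbf/ft^2

3.7676 lbf/ft^2


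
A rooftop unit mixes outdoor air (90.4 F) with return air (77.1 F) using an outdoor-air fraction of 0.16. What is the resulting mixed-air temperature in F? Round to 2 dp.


T_mix = 0.16*90.4 + 0.84*77.1 = 79.23 F

79.23 F


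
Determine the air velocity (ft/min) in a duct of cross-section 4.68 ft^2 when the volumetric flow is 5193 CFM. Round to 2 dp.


V = 5193 / 4.68 = 1109.62 ft/min

1109.62 ft/min


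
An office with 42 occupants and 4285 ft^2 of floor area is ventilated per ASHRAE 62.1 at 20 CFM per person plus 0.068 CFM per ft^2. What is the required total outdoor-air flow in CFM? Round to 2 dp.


Total = 42*20 + 4285*0.068 = 1131.38 CFM

1131.38 CFM


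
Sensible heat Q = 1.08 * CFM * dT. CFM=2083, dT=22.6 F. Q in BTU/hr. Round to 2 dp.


Q = 1.08 * 2083 * 22.6 = 50841.86 BTU/hr

50841.86 BTU/hr


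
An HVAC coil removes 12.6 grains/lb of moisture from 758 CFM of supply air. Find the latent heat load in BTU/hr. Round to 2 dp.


Q = 0.68 * 758 * 12.6 = 6494.54 BTU/hr

6494.54 BTU/hr


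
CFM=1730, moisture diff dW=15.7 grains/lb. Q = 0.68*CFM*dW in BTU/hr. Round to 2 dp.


Q = 0.68 * 1730 * 15.7 = 18469.48 BTU/hr

18469.48 BTU/hr


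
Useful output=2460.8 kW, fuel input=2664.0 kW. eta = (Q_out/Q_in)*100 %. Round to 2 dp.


eta = (2460.8/2664.0)*100 = 92.37 %

92.37 %


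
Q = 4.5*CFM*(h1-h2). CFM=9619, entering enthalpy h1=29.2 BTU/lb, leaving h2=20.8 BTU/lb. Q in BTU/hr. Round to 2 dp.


Q = 4.5 * 9619 * (29.2 - 20.8) = 363598.20 BTU/hr

363598.20 BTU/hr


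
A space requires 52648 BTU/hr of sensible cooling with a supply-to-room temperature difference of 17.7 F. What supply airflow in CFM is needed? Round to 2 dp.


CFM = 52648 / (1.08 * 17.7) = 2754.13

2754.13 CFM


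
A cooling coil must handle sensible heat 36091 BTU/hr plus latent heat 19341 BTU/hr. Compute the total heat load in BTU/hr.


Qt = 36091 + 19341 = 55432 BTU/hr

55432 BTU/hr


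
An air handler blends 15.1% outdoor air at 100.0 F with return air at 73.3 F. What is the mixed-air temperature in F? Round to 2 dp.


T_mix = 73.3 + (15.1/100)*(100.0-73.3) = 77.33 F

77.33 F


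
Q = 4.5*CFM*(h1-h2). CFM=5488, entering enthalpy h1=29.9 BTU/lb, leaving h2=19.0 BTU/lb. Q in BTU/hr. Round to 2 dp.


Q = 4.5 * 5488 * (29.9 - 19.0) = 269186.40 BTU/hr

269186.40 BTU/hr


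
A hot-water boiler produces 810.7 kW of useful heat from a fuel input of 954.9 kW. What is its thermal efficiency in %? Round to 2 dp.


eta = (810.7/954.9)*100 = 84.90 %

84.90 %


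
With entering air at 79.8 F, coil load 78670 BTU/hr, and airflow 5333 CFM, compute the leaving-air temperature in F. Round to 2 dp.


dT = 78670/(1.08*5333) = 13.6588
T_leave = 79.8 - 13.6588 = 66.14 F

66.14 F


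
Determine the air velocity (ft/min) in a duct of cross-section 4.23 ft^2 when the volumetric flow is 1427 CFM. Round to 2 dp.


V = 1427 / 4.23 = 337.35 ft/min

337.35 ft/min


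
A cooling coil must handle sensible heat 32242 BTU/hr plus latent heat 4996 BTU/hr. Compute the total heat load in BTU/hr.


Qt = 32242 + 4996 = 37238 BTU/hr

37238 BTU/hr


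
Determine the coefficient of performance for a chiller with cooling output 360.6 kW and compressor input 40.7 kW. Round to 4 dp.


COP = 360.6 / 40.7 = 8.8600

8.8600


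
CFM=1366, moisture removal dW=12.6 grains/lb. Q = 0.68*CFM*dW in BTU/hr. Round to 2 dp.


Q = 0.68 * 1366 * 12.6 = 11703.89 BTU/hr

11703.89 BTU/hr


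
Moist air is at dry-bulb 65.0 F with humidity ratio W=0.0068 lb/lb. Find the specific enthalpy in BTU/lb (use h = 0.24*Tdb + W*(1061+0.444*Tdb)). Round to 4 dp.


h = 0.24*65.0 + 0.0068*(1061+0.444*65.0) = 23.0110 BTU/lb

23.0110 BTU/lb


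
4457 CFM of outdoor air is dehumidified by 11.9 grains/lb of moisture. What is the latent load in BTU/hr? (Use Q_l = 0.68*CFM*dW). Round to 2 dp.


Q = 0.68 * 4457 * 11.9 = 36066.04 BTU/hr

36066.04 BTU/hr


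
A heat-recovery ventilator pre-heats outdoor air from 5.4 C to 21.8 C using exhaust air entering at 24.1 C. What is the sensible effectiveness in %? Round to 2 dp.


eff = (21.8-5.4)/(24.1-5.4)*100 = 87.70 %

87.70 %


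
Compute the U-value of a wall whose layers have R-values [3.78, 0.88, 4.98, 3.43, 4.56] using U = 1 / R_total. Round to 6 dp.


R_total = 3.78 + 0.88 + 4.98 + 3.43 + 4.56 = 17.63
U = 1/17.63 = 0.056721

0.056721


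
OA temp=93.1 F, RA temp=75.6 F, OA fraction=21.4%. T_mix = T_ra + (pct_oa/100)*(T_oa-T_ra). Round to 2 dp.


T_mix = 75.6 + (21.4/100)*(93.1-75.6) = 79.35 F

79.35 F


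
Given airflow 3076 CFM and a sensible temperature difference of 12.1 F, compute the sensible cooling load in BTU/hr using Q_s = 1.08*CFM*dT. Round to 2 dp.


Q = 1.08 * 3076 * 12.1 = 40197.17 BTU/hr

40197.17 BTU/hr


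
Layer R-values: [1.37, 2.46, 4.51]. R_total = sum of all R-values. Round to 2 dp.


R_total = 1.37 + 2.46 + 4.51 = 8.34

8.34


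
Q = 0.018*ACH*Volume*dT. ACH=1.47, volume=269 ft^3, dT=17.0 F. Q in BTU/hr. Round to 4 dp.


Q = 0.018 * 1.47 * 269 * 17.0 = 121.0016 BTU/hr

121.0016 BTU/hr


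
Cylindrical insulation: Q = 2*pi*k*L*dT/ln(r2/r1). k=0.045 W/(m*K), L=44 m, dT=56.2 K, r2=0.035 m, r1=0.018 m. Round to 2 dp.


Q = 2*pi*0.045*44*56.2/ln(0.035/0.018) = 1051.42 W

1051.42 W


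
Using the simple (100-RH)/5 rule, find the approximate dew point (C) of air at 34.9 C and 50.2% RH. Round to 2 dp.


Td = 34.9 - (100-50.2)/5 = 24.94 C

24.94 C


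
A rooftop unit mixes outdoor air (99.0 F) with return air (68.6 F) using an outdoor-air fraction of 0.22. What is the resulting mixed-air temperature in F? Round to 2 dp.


T_mix = 0.22*99.0 + 0.78*68.6 = 75.29 F

75.29 F


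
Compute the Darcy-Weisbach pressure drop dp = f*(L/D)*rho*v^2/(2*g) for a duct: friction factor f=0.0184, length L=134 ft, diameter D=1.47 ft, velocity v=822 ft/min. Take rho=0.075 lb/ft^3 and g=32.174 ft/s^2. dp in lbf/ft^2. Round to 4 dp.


v_fps = 822/60 = 13.7 ft/s
dp = 0.0184*(134/1.47)*0.075*13.7^2/(2*32.174) = 0.3669 lbf/ft^2

0.3669 lbf/ft^2


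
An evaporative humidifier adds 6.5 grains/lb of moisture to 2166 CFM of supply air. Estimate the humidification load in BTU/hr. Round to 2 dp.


Q = 0.68 * 2166 * 6.5 = 9573.72 BTU/hr

9573.72 BTU/hr


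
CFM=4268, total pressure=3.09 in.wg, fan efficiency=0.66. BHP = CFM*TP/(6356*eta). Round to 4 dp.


BHP = 4268 * 3.09 / (6356 * 0.66) = 3.1438 hp

3.1438 hp


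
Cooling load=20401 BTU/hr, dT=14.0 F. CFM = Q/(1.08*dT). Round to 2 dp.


CFM = 20401 / (1.08 * 14.0) = 1349.27

1349.27 CFM


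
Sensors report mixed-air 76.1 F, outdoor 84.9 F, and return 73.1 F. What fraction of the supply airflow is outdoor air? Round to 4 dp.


frac = (76.1 - 73.1) / (84.9 - 73.1) = 0.2542

0.2542


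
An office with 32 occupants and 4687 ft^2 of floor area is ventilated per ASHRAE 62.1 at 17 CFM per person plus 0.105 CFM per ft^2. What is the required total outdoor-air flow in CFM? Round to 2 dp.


Total = 32*17 + 4687*0.105 = 1036.14 CFM

1036.14 CFM


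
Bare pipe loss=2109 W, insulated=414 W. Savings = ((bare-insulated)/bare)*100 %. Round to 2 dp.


Savings = ((2109-414)/2109)*100 = 80.37 %

80.37 %


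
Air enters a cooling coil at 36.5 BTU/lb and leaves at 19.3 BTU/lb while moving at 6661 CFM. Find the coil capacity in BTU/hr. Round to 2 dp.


Q = 4.5 * 6661 * (36.5 - 19.3) = 515561.40 BTU/hr

515561.40 BTU/hr


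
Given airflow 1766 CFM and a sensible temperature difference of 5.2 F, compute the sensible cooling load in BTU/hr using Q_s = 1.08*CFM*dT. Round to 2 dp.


Q = 1.08 * 1766 * 5.2 = 9917.86 BTU/hr

9917.86 BTU/hr


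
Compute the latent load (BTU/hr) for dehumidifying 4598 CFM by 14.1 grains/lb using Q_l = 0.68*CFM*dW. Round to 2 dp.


Q = 0.68 * 4598 * 14.1 = 44085.62 BTU/hr

44085.62 BTU/hr


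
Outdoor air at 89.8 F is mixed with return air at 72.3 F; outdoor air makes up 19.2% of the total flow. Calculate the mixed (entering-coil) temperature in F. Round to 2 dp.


T_mix = 72.3 + (19.2/100)*(89.8-72.3) = 75.66 F

75.66 F


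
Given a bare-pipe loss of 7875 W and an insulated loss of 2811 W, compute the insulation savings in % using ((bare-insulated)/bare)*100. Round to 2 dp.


Savings = ((7875-2811)/7875)*100 = 64.30 %

64.30 %


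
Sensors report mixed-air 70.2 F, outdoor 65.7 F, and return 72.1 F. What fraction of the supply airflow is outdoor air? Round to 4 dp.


frac = (70.2 - 72.1) / (65.7 - 72.1) = 0.2969

0.2969


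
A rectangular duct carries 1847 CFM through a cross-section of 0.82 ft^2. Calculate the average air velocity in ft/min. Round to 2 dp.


V = 1847 / 0.82 = 2252.44 ft/min

2252.44 ft/min


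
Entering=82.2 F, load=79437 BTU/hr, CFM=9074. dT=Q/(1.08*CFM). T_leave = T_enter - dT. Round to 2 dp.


dT = 79437/(1.08*9074) = 8.1059
T_leave = 82.2 - 8.1059 = 74.09 F

74.09 F


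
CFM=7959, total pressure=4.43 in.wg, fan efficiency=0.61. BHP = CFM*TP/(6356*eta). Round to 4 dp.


BHP = 7959 * 4.43 / (6356 * 0.61) = 9.0939 hp

9.0939 hp


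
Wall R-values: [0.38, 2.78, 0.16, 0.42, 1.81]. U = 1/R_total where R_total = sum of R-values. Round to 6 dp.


R_total = 0.38 + 2.78 + 0.16 + 0.42 + 1.81 = 5.55
U = 1/5.55 = 0.180180

0.180180


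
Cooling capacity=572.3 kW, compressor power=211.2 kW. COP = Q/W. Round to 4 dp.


COP = 572.3 / 211.2 = 2.7098

2.7098


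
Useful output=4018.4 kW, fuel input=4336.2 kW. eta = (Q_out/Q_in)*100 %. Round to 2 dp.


eta = (4018.4/4336.2)*100 = 92.67 %

92.67 %


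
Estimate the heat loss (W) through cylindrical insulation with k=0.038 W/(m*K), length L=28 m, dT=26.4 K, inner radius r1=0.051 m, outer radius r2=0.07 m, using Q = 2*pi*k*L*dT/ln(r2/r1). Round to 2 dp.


Q = 2*pi*0.038*28*26.4/ln(0.07/0.051) = 557.34 W

557.34 W


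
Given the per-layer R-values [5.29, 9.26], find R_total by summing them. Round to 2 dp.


R_total = 5.29 + 9.26 = 14.55

14.55


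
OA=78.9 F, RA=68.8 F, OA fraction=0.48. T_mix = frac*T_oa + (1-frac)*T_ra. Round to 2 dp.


T_mix = 0.48*78.9 + 0.52*68.8 = 73.65 F

73.65 F
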